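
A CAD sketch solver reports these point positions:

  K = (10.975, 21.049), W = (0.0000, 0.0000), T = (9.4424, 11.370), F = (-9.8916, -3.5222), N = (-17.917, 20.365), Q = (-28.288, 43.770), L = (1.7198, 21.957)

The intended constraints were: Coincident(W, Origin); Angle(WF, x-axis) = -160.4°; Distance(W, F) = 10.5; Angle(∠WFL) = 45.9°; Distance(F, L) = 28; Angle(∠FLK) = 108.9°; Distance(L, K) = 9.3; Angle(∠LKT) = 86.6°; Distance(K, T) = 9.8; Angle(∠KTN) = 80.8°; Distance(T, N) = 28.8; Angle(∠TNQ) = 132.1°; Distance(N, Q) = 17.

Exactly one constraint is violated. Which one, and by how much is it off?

Distance(N, Q) = 17 — off by 8.60.

W = (0.00, 0.00) ✓; WF at -160.4° ✓; |WF| = 10.50 ✓; ∠WFL = 45.90° ✓; |FL| = 28.00 ✓; ∠FLK = 108.9° ✓; |LK| = 9.300 ✓; ∠LKT = 86.61° ✓; |KT| = 9.800 ✓; ∠KTN = 80.80° ✓; |TN| = 28.80 ✓; ∠TNQ = 132.1° ✓; |NQ| = 25.60 ✗.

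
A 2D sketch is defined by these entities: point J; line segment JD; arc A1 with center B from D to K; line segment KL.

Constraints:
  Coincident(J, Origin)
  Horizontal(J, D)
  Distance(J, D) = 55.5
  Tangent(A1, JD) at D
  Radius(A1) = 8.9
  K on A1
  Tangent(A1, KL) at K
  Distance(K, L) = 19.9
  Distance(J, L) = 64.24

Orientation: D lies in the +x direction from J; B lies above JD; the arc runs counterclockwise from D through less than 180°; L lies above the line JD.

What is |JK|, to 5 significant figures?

64.926

Checks: |BK| = 8.900 ✓; ∠(BK, KL) = 90.00° ✓; |KL| = 19.90 ✓; |JL| = 64.24 ✓.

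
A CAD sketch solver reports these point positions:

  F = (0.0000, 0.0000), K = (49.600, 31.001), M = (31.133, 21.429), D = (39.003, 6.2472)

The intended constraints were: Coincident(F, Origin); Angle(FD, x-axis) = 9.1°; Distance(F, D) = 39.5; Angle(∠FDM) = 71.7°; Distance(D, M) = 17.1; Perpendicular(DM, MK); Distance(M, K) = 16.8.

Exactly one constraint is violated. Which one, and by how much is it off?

Distance(M, K) = 16.8 — off by 4.00.

F = (0.00, 0.00) ✓; FD at 9.100° ✓; |FD| = 39.50 ✓; ∠FDM = 71.70° ✓; |DM| = 17.10 ✓; ∠(DM, MK) = 90.00° ✓; |MK| = 20.80 ✗.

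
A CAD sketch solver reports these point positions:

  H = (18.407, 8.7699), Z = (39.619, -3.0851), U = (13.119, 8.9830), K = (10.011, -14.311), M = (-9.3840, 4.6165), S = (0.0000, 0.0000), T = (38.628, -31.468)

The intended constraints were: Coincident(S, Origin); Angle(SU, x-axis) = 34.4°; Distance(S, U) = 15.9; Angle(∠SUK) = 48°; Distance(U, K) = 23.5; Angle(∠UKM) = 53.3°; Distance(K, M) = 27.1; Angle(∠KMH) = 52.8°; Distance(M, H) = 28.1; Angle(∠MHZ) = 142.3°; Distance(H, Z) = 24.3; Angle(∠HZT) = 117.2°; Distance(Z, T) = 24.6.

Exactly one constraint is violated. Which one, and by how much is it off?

Distance(Z, T) = 24.6 — off by 3.80.

S = (0.00, 0.00) ✓; SU at 34.40° ✓; |SU| = 15.90 ✓; ∠SUK = 48.00° ✓; |UK| = 23.50 ✓; ∠UKM = 53.30° ✓; |KM| = 27.10 ✓; ∠KMH = 52.80° ✓; |MH| = 28.10 ✓; ∠MHZ = 142.3° ✓; |HZ| = 24.30 ✓; ∠HZT = 117.2° ✓; |ZT| = 28.40 ✗.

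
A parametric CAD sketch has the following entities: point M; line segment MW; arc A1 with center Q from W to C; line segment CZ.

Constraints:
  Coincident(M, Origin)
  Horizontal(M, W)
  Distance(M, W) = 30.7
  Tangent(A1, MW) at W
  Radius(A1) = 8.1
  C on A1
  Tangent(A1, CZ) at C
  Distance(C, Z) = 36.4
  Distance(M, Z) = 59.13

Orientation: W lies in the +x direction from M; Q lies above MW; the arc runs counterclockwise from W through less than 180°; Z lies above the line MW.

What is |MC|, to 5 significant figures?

39.628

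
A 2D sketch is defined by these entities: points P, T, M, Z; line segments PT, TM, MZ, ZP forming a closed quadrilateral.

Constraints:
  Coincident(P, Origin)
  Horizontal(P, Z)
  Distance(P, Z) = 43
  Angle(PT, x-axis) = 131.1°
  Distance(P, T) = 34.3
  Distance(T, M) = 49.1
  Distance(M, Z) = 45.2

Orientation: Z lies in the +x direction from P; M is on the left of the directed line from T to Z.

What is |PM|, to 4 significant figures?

47.64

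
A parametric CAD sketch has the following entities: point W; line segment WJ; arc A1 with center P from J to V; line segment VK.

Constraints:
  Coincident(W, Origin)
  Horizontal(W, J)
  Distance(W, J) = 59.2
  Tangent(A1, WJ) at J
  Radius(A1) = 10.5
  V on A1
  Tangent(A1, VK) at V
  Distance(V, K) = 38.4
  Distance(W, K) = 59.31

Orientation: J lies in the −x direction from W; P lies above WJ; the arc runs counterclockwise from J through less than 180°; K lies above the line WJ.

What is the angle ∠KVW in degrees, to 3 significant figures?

83.6°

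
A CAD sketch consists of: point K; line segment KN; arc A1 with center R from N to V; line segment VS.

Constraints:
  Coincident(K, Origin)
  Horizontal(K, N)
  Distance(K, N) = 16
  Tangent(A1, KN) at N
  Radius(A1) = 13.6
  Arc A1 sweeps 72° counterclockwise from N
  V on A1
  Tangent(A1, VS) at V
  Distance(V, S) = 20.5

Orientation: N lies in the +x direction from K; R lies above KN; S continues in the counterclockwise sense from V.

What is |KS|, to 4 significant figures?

45.59

K is at the origin; K and N share the same y with |KN| = 16.0 and N on the +x side, so N = (16.00, 0.000). The tangent condition forces RN to be normal to KN, so R = N + (0, 13.6) = (16.00, 13.60). On A1, N sits at bearing -90° from R; a 72° counterclockwise sweep puts V at bearing -18°, so V = R + 13.6·(cos -18°, sin -18°) = (28.93, 9.397). The tangent condition forces RV to be normal to VS, so VS runs along (−sin -18°, cos -18°); with |VS| = 20.5, S = (35.27, 28.89). Then |KS| = |S − K| = 45.59.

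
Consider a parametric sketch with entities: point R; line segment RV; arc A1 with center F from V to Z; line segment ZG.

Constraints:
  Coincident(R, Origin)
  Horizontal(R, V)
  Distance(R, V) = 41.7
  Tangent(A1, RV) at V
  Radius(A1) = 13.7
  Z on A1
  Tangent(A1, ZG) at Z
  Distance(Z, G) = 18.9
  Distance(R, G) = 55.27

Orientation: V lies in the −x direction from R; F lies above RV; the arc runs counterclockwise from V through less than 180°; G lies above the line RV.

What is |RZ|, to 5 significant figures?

37.171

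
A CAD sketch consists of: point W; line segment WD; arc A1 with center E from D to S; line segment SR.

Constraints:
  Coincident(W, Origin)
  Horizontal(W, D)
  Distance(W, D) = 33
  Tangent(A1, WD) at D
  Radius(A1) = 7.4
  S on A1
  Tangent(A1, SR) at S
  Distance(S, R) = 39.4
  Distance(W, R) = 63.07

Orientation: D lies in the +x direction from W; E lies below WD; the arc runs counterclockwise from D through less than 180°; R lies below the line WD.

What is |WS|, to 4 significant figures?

28.31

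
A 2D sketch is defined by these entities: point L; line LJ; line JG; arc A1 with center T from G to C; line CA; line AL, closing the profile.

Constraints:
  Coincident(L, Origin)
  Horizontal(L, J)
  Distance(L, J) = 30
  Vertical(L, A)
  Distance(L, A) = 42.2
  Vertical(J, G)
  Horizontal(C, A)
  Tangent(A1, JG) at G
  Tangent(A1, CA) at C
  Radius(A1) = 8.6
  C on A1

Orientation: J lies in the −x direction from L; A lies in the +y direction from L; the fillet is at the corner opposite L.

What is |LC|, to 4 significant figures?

47.32

L is at the origin; LJ is horizontal with |LJ| = 30.0 and J on the −x side, so J = (-30.00, 0.000). L and A share the same x with |LA| = 42.2 and A on the +y side, so A = (0.000, 42.20). The virtual corner opposite L is at (-30.00, 42.20). A1 meets JG tangentially, so TG is at right angles to JG and since A1 is tangent to CA there, TC ⟂ CA, with radius 8.6, so the center T sits 8.6 in from both sides at T = (-21.40, 33.60). That places the tangent points at G = (-30.00, 33.60) on JG and C = (-21.40, 42.20) on CA. Then |LC| = |C − L| = 47.32.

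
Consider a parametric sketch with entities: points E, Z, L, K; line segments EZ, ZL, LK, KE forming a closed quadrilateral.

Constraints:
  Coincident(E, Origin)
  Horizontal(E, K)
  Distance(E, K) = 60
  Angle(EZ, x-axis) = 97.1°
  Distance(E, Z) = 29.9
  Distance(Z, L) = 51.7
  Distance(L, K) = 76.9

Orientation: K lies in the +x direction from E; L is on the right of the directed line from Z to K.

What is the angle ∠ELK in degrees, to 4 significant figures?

40.50°

E is at the origin; EK is horizontal with |EK| = 60.0 and K in +x, so K = (60.0, 0). EZ runs at 97.1° with |EZ| = 29.9, so Z = (-3.696, 29.67). L is determined by |ZL| = 51.7 and |LK| = 76.9 together: it lies at the intersection of circle(Z, 51.7) and circle(K, 76.9). With |ZK| = 70.27, the foot of the radical line on ZK is 12.07 from Z and the perpendicular offset is √(51.7² − 12.07²) = 50.27. Taking the right-of-ZK solution: L = (-13.98, -21.00).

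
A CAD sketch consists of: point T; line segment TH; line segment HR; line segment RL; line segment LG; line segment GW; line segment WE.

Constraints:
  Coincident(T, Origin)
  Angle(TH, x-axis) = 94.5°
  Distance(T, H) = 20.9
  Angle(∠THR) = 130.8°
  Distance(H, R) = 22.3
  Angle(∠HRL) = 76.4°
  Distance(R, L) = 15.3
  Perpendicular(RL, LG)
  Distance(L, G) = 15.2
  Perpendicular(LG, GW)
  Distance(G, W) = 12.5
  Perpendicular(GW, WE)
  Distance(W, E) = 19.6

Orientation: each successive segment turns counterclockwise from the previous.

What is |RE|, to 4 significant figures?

5.215

LG is perpendicular to GW, so GW runs at 67.30°; with |GW| = 12.5, W = (-6.670, 25.59). GW ⟂ WE, so WE runs at 157.3°; with |WE| = 19.6, E = (-24.75, 33.15). Then |RE| = |E − R| = 5.215.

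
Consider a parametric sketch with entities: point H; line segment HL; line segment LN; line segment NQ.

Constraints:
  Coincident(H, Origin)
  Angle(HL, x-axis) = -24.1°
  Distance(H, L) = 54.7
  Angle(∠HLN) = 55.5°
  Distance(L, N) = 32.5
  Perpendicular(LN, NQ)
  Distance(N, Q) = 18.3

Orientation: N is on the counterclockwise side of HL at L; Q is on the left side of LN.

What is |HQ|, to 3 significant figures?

26.8

H is at the origin; HL runs at -24.1° with length 54.7, so L = 54.7·(cos -24.1°, sin -24.1°) = (49.9, -22.3). ∠HLN = 55.5°, so LN runs at -24.1° + (180° − 55.5°) = 100° from the x-axis; with |LN| = 32.5, N = L + 32.5·(cos 100°, sin 100°) = (44.1, 9.63). LN is perpendicular to NQ; with |NQ| = 18.3 on the left of LN, Q = N + 18.3·(-0.984, -0.181) = (26.1, 6.33). Then |HQ| = |Q − H| = 26.8.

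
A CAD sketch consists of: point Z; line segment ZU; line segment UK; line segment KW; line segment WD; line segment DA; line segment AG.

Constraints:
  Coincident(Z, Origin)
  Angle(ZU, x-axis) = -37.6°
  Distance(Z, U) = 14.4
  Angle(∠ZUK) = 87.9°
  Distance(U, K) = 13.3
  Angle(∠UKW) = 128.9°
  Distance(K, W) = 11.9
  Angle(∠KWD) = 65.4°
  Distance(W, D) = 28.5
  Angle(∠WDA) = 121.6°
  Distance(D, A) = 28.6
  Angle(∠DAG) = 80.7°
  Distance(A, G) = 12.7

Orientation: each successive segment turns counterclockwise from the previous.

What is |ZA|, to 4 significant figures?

33.21

∠KWD = 65.4° gives WD at -139.8° from the x-axis; with |WD| = 28.5, D = (-5.836, -4.892). ∠WDA = 121.6° gives DA at -81.40° from the x-axis; with |DA| = 28.6, A = (-1.559, -33.17). Then |ZA| = |A − Z| = 33.21.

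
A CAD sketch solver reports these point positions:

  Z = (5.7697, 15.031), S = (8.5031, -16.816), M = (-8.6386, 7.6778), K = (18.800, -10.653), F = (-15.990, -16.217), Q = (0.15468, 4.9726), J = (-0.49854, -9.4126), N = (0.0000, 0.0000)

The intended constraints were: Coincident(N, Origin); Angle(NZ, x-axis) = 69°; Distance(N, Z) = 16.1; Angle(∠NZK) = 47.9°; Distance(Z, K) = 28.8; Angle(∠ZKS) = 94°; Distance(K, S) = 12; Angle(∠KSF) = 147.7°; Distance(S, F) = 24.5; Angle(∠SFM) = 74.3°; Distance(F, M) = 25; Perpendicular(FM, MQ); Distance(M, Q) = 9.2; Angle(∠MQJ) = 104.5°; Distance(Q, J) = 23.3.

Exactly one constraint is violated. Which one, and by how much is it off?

Distance(Q, J) = 23.3 — off by 8.90.

N = (0.00, 0.00) ✓; NZ at 69.00° ✓; |NZ| = 16.10 ✓; ∠NZK = 47.90° ✓; |ZK| = 28.80 ✓; ∠ZKS = 94.00° ✓; |KS| = 12.00 ✓; ∠KSF = 147.7° ✓; |SF| = 24.50 ✓; ∠SFM = 74.30° ✓; |FM| = 25.00 ✓; ∠(FM, MQ) = 90.00° ✓; |MQ| = 9.200 ✓; ∠MQJ = 104.5° ✓; |QJ| = 14.40 ✗.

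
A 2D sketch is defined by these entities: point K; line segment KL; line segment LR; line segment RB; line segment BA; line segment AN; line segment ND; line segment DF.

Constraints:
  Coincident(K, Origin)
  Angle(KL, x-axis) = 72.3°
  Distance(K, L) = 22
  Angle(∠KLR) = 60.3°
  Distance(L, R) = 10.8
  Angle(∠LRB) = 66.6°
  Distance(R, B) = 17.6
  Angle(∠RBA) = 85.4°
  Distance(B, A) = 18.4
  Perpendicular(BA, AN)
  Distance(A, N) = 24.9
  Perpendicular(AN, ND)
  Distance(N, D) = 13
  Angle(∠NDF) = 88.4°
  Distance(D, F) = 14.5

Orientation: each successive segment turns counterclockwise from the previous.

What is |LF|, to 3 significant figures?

5.54

K is at the origin; KL runs at 72.3° with length 22.0, so L = (6.69, 21.0). ∠KLR = 60.3° gives LR at -168° from the x-axis; with |LR| = 10.8, R = (-3.88, 18.7). ∠LRB = 66.6° gives RB at -54.6° from the x-axis; with |RB| = 17.6, B = (6.32, 4.37). ∠RBA = 85.4° gives BA at 40.0° from the x-axis; with |BA| = 18.4, A = (20.4, 16.2). The perpendicularity gives AN at right angles to BA, so AN runs at 130°; with |AN| = 24.9, N = (4.41, 35.3). AN ⟂ ND, so ND runs at -140°; with |ND| = 13.0, D = (-5.55, 26.9). ∠NDF = 88.4° gives DF at -48.4° from the x-axis; with |DF| = 14.5, F = (4.08, 16.1). Then |LF| = |F − L| = 5.54.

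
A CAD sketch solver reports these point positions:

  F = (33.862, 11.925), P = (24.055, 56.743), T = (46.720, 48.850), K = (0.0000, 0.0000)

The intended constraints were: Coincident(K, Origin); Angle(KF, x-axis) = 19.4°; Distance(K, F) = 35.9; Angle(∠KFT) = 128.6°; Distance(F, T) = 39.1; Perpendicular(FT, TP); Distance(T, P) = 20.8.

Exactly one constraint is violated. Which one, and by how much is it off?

Distance(T, P) = 20.8 — off by 3.20.

K = (0.00, 0.00) ✓; KF at 19.40° ✓; |KF| = 35.90 ✓; ∠KFT = 128.6° ✓; |FT| = 39.10 ✓; ∠(FT, TP) = 90.00° ✓; |TP| = 24.00 ✗.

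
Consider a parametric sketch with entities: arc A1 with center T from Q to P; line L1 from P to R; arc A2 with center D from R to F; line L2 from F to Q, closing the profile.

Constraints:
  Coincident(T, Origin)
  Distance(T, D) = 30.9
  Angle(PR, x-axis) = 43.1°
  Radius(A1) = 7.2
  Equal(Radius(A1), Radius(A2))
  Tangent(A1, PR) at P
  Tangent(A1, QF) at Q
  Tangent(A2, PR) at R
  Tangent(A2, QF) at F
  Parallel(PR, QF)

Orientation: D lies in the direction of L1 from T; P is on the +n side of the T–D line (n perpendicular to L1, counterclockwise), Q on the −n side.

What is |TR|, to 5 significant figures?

31.728

The slot axis is L1's direction at 43.1°, so u = (cos 43.1°, sin 43.1°) = (0.73016, 0.68327) and n = (−sin 43.1°, cos 43.1°) = (-0.68327, 0.73016). T is at the origin and D lies 30.9 along u from T, so D = 30.9·u = (22.562, 21.113). Tangency of A1 to both parallel lines with radius 7.2 puts P and Q at T ± 7.2·n: P = (-4.9196, 5.2572), Q = (4.9196, -5.2572). Equal radii place R and F the same way about D: R = D + 7.2·n = (17.642, 26.370), F = D − 7.2·n = (27.482, 15.856). Then |TR| = |R − T| = 31.728.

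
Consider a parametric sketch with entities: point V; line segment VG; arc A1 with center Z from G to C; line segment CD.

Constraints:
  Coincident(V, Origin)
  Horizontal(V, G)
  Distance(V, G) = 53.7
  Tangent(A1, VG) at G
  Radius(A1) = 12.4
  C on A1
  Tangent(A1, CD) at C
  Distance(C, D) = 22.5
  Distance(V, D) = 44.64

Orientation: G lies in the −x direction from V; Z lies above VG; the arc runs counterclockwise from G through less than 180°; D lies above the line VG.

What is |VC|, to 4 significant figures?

42.87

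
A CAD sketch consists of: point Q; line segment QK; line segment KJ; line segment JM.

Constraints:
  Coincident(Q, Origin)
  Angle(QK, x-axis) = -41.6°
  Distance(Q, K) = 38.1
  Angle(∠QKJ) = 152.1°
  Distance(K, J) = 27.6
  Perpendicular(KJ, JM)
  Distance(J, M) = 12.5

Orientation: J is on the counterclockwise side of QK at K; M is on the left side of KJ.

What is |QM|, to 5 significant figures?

61.503

Q is at the origin; QK runs at -41.6° with length 38.1, so K = 38.1·(cos -41.6°, sin -41.6°) = (28.491, -25.296). ∠QKJ = 152.1°, so KJ runs at -41.6° + (180° − 152.1°) = -13.700° from the x-axis; with |KJ| = 27.6, J = K + 27.6·(cos -13.700°, sin -13.700°) = (55.306, -31.832). KJ is perpendicular to JM; with |JM| = 12.5 on the left of KJ, M = J + 12.5·(0.23684, 0.97155) = (58.266, -19.688). Then |QM| = |M − Q| = 61.503.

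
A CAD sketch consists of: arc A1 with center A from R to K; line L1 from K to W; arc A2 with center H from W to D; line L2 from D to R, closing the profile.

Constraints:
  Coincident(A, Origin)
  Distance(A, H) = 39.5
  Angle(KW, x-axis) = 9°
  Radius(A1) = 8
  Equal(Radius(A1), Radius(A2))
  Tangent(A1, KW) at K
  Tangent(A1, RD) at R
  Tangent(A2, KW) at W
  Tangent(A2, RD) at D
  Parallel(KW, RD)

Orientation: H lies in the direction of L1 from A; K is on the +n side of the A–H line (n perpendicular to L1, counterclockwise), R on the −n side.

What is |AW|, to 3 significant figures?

40.3

The slot axis is L1's direction at 9.0°, so u = (cos 9.0°, sin 9.0°) = (0.988, 0.156) and n = (−sin 9.0°, cos 9.0°) = (-0.156, 0.988). A is at the origin and H lies 39.5 along u from A, so H = 39.5·u = (39.0, 6.18). Tangency of A1 to both parallel lines with radius 8.0 puts K and R at A ± 8.0·n: K = (-1.25, 7.90), R = (1.25, -7.90). Equal radii place W and D the same way about H: W = H + 8.0·n = (37.8, 14.1), D = H − 8.0·n = (40.3, -1.72). Then |AW| = |W − A| = 40.3.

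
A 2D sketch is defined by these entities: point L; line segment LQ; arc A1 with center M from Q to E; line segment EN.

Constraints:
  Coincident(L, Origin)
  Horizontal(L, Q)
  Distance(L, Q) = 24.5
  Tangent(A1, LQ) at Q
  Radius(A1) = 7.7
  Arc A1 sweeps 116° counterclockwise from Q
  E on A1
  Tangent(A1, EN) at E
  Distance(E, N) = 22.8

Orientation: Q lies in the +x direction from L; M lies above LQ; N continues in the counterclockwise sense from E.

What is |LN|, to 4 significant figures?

38.15

On A1, Q sits at bearing -90° from M; a 116° counterclockwise sweep puts E at bearing 26°, so E = M + 7.7·(cos 26°, sin 26°) = (31.42, 11.08). The tangent condition forces ME to be normal to EN, so EN runs along (−sin 26°, cos 26°); with |EN| = 22.8, N = (21.43, 31.57). Then |LN| = |N − L| = 38.15.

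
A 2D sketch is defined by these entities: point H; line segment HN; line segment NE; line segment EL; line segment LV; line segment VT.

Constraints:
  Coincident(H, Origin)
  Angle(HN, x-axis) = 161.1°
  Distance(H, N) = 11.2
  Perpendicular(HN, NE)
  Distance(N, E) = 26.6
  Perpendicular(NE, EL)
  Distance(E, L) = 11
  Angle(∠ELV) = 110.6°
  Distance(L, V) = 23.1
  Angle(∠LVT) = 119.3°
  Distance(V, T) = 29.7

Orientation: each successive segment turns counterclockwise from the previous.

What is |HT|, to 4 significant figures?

20.98

∠ELV = 110.6° gives LV at 50.50° from the x-axis; with |LV| = 23.1, V = (5.888, -7.277). ∠LVT = 119.3° gives VT at 111.2° from the x-axis; with |VT| = 29.7, T = (-4.852, 20.41). Then |HT| = |T − H| = 20.98.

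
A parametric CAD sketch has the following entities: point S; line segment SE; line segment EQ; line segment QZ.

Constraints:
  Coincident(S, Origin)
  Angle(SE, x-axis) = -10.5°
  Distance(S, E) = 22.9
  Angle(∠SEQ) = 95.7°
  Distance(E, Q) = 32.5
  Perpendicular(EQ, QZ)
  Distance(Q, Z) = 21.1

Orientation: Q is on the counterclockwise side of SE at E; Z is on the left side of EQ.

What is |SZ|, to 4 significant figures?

34.82

S is at the origin; SE runs at -10.5° with length 22.9, so E = 22.9·(cos -10.5°, sin -10.5°) = (22.52, -4.173). ∠SEQ = 95.7°, so EQ runs at -10.5° + (180° − 95.7°) = 73.80° from the x-axis; with |EQ| = 32.5, Q = E + 32.5·(cos 73.80°, sin 73.80°) = (31.58, 27.04). EQ ⟂ QZ; with |QZ| = 21.1 on the left of EQ, Z = Q + 21.1·(-0.9603, 0.2790) = (11.32, 32.92). Then |SZ| = |Z − S| = 34.82.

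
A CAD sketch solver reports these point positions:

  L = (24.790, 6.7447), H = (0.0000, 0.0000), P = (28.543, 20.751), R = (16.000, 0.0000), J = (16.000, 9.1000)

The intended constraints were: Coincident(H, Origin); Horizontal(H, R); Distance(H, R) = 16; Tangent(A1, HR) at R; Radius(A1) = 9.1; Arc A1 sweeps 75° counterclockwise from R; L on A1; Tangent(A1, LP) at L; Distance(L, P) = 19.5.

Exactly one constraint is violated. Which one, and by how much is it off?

Distance(L, P) = 19.5 — off by 5.00.

H = (0.00, 0.00) ✓; H.y = 0.00, R.y = 0.00 ✓; |HR| = 16.00 ✓; ∠(JR, RH) = 90.00° ✓; |JR| = 9.100 ✓; bearing(J→L) − bearing(J→R) = 75.00° ✓; |JL| = 9.100 ✓; ∠(JL, LP) = 90.00° ✓; |LP| = 14.50 ✗.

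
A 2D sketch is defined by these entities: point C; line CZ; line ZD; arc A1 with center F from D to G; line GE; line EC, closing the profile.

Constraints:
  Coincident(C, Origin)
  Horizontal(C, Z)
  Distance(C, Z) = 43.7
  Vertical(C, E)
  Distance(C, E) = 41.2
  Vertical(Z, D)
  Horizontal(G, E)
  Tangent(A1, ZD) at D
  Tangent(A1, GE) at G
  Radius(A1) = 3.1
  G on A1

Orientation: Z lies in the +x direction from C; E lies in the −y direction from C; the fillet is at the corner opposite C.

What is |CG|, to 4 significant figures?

57.84

C is at the origin; C and Z share the same y with |CZ| = 43.7 and Z on the +x side, so Z = (43.70, 0.000). CE is vertical with |CE| = 41.2 and E on the −y side, so E = (0.000, -41.20). The virtual corner opposite C is at (43.70, -41.20). Tangency of A1 to ZD means the radius FD is perpendicular to ZD and since A1 is tangent to GE there, FG ⟂ GE, with radius 3.1, so the center F sits 3.1 in from both sides at F = (40.60, -38.10). That places the tangent points at D = (43.70, -38.10) on ZD and G = (40.60, -41.20) on GE. Then |CG| = |G − C| = 57.84.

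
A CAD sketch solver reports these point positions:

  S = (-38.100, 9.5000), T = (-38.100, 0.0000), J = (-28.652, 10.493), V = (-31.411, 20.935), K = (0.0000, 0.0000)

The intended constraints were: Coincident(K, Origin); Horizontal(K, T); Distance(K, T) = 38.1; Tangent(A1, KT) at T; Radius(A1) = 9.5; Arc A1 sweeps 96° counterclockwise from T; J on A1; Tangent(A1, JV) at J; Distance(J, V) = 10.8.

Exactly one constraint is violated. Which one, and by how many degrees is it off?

Tangent(A1, JV) at J — off by 8.80°.

K = (0.00, 0.00) ✓; K.y = 0.00, T.y = 0.00 ✓; |KT| = 38.10 ✓; ∠(ST, TK) = 90.00° ✓; |ST| = 9.500 ✓; bearing(S→J) − bearing(S→T) = 96.00° ✓; |SJ| = 9.500 ✓; ∠(SJ, JV) = 81.20° ✗; |JV| = 10.80 ✓.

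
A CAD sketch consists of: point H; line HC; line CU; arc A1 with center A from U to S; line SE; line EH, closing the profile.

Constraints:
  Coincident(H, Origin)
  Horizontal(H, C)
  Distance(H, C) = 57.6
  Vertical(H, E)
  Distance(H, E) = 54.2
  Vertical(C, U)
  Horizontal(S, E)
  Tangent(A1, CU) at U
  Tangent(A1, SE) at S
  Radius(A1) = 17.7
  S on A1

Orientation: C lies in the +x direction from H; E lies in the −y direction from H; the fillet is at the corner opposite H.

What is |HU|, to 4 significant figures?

68.19

H is at the origin; HC is horizontal with |HC| = 57.6 and C on the +x side, so C = (57.60, 0.000). HE is vertical with |HE| = 54.2 and E on the −y side, so E = (0.000, -54.20). The virtual corner opposite H is at (57.60, -54.20). The tangent condition forces AU to be normal to CU and A1 meets SE tangentially, so AS is at right angles to SE, with radius 17.7, so the center A sits 17.7 in from both sides at A = (39.90, -36.50). That places the tangent points at U = (57.60, -36.50) on CU and S = (39.90, -54.20) on SE. Then |HU| = |U − H| = 68.19.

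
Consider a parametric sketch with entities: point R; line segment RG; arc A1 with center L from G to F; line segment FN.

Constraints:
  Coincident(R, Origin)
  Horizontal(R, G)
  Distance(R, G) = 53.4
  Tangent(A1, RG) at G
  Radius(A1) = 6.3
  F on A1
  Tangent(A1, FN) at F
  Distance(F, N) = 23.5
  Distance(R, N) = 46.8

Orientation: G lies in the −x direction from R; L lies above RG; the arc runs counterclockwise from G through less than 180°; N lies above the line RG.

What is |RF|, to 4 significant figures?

47.70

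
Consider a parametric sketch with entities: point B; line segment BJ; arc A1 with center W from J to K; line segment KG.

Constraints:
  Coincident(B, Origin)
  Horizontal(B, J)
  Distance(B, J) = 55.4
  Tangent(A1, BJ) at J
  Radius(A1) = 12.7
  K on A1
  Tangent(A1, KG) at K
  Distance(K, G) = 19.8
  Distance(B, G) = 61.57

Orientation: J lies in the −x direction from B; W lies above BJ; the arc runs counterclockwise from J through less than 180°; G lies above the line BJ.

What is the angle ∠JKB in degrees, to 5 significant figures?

103.65°

Checks: |WK| = 12.70 ✓; ∠(WK, KG) = 90.00° ✓; |KG| = 19.80 ✓; |BG| = 61.57 ✓.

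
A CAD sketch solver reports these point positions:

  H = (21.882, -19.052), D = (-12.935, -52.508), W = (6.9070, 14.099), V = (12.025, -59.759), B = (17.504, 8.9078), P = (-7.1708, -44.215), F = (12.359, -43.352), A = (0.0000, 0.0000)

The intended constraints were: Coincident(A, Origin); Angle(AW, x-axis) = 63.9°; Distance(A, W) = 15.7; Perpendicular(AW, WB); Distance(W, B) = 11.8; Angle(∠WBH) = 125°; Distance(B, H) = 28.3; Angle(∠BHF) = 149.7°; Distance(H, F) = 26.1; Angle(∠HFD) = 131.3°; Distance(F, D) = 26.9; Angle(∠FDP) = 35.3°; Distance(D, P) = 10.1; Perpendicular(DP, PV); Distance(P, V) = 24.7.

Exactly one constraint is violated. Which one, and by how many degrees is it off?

Perpendicular(DP, PV) — off by 4.20°.

A = (0.00, 0.00) ✓; AW at 63.90° ✓; |AW| = 15.70 ✓; ∠(AW, WB) = 90.00° ✓; |WB| = 11.80 ✓; ∠WBH = 125.0° ✓; |BH| = 28.30 ✓; ∠BHF = 149.7° ✓; |HF| = 26.10 ✓; ∠HFD = 131.3° ✓; |FD| = 26.90 ✓; ∠FDP = 35.30° ✓; |DP| = 10.10 ✓; ∠(DP, PV) = 94.20° ✗; |PV| = 24.70 ✓.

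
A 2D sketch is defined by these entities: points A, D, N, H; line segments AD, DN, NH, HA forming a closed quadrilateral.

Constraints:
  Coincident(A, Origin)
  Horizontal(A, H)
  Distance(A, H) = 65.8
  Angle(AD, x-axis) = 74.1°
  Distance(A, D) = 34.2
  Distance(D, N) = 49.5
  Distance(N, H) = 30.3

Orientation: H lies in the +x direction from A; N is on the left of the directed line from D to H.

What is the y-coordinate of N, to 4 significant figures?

29.47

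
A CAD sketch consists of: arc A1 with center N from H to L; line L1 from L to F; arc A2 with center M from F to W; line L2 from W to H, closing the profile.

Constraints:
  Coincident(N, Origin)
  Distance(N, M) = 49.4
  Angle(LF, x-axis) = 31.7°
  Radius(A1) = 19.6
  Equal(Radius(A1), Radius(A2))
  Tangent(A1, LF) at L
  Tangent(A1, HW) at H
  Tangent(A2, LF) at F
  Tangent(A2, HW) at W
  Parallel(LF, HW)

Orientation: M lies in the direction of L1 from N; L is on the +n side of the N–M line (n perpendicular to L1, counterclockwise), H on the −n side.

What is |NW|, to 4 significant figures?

53.15

Tangency of A1 to both parallel lines with radius 19.6 puts L and H at N ± 19.6·n: L = (-10.30, 16.68), H = (10.30, -16.68). Equal radii place F and W the same way about M: F = M + 19.6·n = (31.73, 42.63), W = M − 19.6·n = (52.33, 9.282). Then |NW| = |W − N| = 53.15.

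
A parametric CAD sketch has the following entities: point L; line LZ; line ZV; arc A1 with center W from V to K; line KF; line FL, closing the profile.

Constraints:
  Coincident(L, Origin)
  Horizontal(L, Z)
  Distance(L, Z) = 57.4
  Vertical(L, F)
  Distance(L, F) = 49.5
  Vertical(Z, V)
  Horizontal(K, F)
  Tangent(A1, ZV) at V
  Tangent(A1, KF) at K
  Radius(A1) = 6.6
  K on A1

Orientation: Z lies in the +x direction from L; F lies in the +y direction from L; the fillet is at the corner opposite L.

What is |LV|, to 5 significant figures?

71.660

The virtual corner opposite L is at (57.400, 49.500). Since A1 is tangent to ZV there, WV ⟂ ZV and tangency of A1 to KF means the radius WK is perpendicular to KF, with radius 6.6, so the center W sits 6.6 in from both sides at W = (50.800, 42.900). That places the tangent points at V = (57.400, 42.900) on ZV and K = (50.800, 49.500) on KF. Then |LV| = |V − L| = 71.660.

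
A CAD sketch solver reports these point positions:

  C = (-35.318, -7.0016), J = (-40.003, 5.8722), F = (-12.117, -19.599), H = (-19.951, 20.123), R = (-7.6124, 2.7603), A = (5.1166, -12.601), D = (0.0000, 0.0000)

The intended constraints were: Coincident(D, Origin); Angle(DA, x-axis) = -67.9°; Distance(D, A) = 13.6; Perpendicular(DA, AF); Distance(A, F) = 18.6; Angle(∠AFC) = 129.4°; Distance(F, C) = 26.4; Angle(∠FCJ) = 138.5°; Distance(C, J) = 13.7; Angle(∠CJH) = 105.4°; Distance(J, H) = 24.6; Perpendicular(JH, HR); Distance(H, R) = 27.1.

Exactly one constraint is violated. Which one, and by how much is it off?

Distance(H, R) = 27.1 — off by 5.80.

D = (0.00, 0.00) ✓; DA at -67.90° ✓; |DA| = 13.60 ✓; ∠(DA, AF) = 90.00° ✓; |AF| = 18.60 ✓; ∠AFC = 129.4° ✓; |FC| = 26.40 ✓; ∠FCJ = 138.5° ✓; |CJ| = 13.70 ✓; ∠CJH = 105.4° ✓; |JH| = 24.60 ✓; ∠(JH, HR) = 90.00° ✓; |HR| = 21.30 ✗.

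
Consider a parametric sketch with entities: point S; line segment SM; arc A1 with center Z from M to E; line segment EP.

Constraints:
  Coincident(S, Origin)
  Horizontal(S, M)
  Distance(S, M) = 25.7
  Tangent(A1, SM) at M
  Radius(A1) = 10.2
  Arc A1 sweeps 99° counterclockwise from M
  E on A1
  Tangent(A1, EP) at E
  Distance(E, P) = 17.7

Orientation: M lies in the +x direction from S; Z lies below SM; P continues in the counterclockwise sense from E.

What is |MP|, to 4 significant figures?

30.18

On A1, M sits at bearing 90° from Z; a 99° counterclockwise sweep puts E at bearing 189°, so E = Z + 10.2·(cos 189°, sin 189°) = (15.63, -11.80). Since A1 is tangent to EP there, ZE ⟂ EP, so EP runs along (−sin 189°, cos 189°); with |EP| = 17.7, P = (18.39, -29.28). Then |MP| = |P − M| = 30.18.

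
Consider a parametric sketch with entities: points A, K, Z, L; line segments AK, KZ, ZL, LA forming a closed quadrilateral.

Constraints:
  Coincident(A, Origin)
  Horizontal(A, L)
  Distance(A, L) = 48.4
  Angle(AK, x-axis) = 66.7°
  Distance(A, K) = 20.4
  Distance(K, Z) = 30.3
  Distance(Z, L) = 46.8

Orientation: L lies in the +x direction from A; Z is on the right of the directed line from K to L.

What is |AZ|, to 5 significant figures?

11.509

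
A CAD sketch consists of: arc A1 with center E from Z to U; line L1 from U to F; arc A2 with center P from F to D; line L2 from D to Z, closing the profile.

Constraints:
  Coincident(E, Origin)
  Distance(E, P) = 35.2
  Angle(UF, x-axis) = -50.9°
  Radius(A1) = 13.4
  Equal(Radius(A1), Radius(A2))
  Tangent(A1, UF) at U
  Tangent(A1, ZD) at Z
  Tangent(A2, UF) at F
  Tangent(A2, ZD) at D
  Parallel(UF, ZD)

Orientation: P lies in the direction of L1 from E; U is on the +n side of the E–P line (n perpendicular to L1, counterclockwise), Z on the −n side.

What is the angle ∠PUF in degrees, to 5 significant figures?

20.841°

Tangency of A1 to both parallel lines with radius 13.4 puts U and Z at E ± 13.4·n: U = (10.399, 8.4511), Z = (-10.399, -8.4511). Equal radii place F and D the same way about P: F = P + 13.4·n = (32.599, -18.866), D = P − 13.4·n = (11.801, -35.768). Then cos ∠PUF = UP·UF / (|UP||UF|), giving 20.841°.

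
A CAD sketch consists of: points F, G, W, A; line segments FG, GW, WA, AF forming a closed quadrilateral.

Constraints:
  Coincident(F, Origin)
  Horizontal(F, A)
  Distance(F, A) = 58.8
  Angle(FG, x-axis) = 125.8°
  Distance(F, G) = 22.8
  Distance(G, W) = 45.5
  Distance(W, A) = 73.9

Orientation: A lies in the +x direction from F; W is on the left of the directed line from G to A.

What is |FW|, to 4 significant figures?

57.82

Checks: |GW| = 45.50 ✓; |WA| = 73.90 ✓.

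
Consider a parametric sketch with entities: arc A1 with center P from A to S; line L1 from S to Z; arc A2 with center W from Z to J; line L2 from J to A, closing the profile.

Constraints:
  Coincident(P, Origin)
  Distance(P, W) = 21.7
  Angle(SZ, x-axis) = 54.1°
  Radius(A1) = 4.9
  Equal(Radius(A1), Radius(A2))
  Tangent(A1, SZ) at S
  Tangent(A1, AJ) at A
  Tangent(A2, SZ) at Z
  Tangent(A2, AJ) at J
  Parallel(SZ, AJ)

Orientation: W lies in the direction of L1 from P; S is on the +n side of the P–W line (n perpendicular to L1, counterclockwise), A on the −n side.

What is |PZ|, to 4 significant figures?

22.25

Tangency of A1 to both parallel lines with radius 4.9 puts S and A at P ± 4.9·n: S = (-3.969, 2.873), A = (3.969, -2.873). Equal radii place Z and J the same way about W: Z = W + 4.9·n = (8.755, 20.45), J = W − 4.9·n = (16.69, 14.70). Then |PZ| = |Z − P| = 22.25.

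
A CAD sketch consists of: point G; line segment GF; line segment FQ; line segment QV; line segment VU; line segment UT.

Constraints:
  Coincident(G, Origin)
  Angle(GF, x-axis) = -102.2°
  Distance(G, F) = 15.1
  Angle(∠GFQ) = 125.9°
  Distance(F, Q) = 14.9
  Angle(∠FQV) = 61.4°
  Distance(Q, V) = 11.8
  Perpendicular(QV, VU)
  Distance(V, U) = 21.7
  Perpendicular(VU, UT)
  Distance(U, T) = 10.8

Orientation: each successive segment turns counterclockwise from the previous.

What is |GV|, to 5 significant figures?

18.202

G is at the origin; GF runs at -102.2° with length 15.1, so F = (-3.1910, -14.759). ∠GFQ = 125.9° gives FQ at -48.100° from the x-axis; with |FQ| = 14.9, Q = (6.7597, -25.849). ∠FQV = 61.4° gives QV at 70.500° from the x-axis; with |QV| = 11.8, V = (10.699, -14.726). Then |GV| = |V − G| = 18.202.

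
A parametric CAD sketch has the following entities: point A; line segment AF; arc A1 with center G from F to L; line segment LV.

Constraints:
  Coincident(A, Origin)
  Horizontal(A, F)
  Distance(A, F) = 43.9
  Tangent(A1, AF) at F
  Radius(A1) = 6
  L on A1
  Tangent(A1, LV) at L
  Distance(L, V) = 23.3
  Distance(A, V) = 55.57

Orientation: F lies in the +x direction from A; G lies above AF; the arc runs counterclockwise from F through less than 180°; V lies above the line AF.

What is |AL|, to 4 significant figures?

50.31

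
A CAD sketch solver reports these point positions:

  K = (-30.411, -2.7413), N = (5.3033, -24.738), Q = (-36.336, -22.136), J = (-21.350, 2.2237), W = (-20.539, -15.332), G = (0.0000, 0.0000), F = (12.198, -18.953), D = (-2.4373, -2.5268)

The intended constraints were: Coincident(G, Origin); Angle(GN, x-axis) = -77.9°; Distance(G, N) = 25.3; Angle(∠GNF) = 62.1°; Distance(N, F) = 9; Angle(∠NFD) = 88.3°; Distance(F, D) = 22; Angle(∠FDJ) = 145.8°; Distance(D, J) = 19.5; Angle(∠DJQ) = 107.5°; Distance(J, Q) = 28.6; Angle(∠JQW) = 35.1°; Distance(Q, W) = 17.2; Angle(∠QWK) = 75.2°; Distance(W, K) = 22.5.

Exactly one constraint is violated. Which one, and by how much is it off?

Distance(W, K) = 22.5 — off by 6.50.

G = (0.00, 0.00) ✓; GN at -77.90° ✓; |GN| = 25.30 ✓; ∠GNF = 62.10° ✓; |NF| = 9.000 ✓; ∠NFD = 88.30° ✓; |FD| = 22.00 ✓; ∠FDJ = 145.8° ✓; |DJ| = 19.50 ✓; ∠DJQ = 107.5° ✓; |JQ| = 28.60 ✓; ∠JQW = 35.10° ✓; |QW| = 17.20 ✓; ∠QWK = 75.20° ✓; |WK| = 16.00 ✗.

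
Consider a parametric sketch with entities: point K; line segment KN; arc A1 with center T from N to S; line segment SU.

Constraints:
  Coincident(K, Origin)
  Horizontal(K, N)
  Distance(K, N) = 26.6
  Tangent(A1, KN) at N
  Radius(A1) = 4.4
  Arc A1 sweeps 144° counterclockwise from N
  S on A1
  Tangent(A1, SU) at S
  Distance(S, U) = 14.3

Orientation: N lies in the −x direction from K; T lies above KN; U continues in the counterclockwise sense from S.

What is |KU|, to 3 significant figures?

39.2

K is at the origin; KN is horizontal with |KN| = 26.6 and N on the −x side, so N = (-26.6, 0.00). The tangent condition forces TN to be normal to KN, so T = N + (0, 4.4) = (-26.6, 4.40). On A1, N sits at bearing -90° from T; a 144° counterclockwise sweep puts S at bearing 54°, so S = T + 4.4·(cos 54°, sin 54°) = (-24.0, 7.96). The tangent condition forces TS to be normal to SU, so SU runs along (−sin 54°, cos 54°); with |SU| = 14.3, U = (-35.6, 16.4). Then |KU| = |U − K| = 39.2.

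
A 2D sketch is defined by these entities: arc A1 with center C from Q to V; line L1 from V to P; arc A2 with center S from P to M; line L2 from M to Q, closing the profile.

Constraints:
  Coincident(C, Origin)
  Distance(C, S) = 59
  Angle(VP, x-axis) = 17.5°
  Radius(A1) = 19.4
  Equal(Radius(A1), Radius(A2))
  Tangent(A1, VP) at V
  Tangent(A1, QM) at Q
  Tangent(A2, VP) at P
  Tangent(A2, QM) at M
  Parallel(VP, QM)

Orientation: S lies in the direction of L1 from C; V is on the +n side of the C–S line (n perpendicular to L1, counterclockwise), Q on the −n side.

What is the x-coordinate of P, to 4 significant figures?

50.44

The slot axis is L1's direction at 17.5°, so u = (cos 17.5°, sin 17.5°) = (0.9537, 0.3007) and n = (−sin 17.5°, cos 17.5°) = (-0.3007, 0.9537). C is at the origin and S lies 59.0 along u from C, so S = 59.0·u = (56.27, 17.74). Tangency of A1 to both parallel lines with radius 19.4 puts V and Q at C ± 19.4·n: V = (-5.834, 18.50), Q = (5.834, -18.50). Equal radii place P and M the same way about S: P = S + 19.4·n = (50.44, 36.24), M = S − 19.4·n = (62.10, -0.7605). So P.x = 50.44.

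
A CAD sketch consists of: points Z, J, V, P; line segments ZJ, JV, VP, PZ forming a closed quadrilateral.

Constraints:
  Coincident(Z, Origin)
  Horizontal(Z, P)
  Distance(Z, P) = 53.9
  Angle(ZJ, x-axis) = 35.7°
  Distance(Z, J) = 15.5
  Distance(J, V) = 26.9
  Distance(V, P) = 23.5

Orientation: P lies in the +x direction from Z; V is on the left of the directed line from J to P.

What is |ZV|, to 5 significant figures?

41.941

Z is at the origin; ZP is horizontal with |ZP| = 53.9 and P in +x, so P = (53.9, 0). ZJ runs at 35.7° with |ZJ| = 15.5, so J = (12.587, 9.0449). V is determined by |JV| = 26.9 and |VP| = 23.5 together: it lies at the intersection of circle(J, 26.9) and circle(P, 23.5). With |JP| = 42.291, the foot of the radical line on JP is 23.172 from J and the perpendicular offset is √(26.9² − 23.172²) = 13.663. Taking the left-of-JP solution: V = (38.145, 17.436).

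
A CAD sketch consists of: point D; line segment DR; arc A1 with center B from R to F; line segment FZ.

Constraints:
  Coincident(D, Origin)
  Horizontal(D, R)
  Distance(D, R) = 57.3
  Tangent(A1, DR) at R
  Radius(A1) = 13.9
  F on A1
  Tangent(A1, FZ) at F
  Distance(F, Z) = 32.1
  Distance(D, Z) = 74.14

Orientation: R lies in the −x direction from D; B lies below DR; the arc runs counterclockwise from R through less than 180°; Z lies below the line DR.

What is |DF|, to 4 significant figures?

72.60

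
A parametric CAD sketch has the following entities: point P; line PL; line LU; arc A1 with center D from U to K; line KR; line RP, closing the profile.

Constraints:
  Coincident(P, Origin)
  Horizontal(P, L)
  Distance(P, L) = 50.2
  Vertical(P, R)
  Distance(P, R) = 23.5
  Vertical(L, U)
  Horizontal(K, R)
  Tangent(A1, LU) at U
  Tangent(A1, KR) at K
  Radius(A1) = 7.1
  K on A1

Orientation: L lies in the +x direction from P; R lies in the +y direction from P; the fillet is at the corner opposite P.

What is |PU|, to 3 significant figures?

52.8

The virtual corner opposite P is at (50.2, 23.5). Since A1 is tangent to LU there, DU ⟂ LU and the tangent condition forces DK to be normal to KR, with radius 7.1, so the center D sits 7.1 in from both sides at D = (43.1, 16.4). That places the tangent points at U = (50.2, 16.4) on LU and K = (43.1, 23.5) on KR. Then |PU| = |U − P| = 52.8.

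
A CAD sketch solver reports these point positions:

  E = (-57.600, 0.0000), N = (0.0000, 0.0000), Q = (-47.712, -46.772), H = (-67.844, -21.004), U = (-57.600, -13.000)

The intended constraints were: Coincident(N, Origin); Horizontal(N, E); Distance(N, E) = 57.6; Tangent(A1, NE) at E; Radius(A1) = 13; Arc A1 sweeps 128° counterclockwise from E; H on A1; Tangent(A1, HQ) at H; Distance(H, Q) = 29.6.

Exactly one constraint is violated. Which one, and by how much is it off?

Distance(H, Q) = 29.6 — off by 3.10.

N = (0.00, 0.00) ✓; N.y = 0.00, E.y = 0.00 ✓; |NE| = 57.60 ✓; ∠(UE, EN) = 90.00° ✓; |UE| = 13.00 ✓; bearing(U→H) − bearing(U→E) = 128.0° ✓; |UH| = 13.00 ✓; ∠(UH, HQ) = 90.00° ✓; |HQ| = 32.70 ✗.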